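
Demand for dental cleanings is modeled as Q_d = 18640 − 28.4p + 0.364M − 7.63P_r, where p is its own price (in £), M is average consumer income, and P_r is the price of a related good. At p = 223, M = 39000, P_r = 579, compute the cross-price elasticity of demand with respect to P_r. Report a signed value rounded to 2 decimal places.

-0.20

At the given values, Q_d = 18640 − 28.4(223) + 0.364(39000) − 7.63(579) = 22085.03.
∂Q_d/∂P_r = -7.63.
E = (-7.63) × (579/22085.03) = -0.2000…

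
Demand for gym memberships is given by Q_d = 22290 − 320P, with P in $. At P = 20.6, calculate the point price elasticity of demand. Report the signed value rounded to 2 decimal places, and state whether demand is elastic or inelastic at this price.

-0.42; inelastic

dQ_d/dP = −320. At P = 20.6, Q_d = 22290 − 320(20.6) = 15698.
Ed = (dQ_d/dP)·(P/Q_d) = −320 × (20.6/15698) = -0.4199…
|Ed| = 0.42 < 1, so demand is inelastic.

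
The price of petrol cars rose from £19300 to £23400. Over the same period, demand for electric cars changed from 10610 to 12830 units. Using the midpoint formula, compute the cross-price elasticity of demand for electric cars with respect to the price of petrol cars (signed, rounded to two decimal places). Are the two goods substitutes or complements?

0.99; substitutes

%ΔQ_{electric cars} = (12830 − 10610)/avg = 2220/11720 = 0.189419…
%ΔP_{petrol cars} = (23400 − 19300)/avg = 4100/21350 = 0.192037…
E_cross = (2220/11720) / (4100/21350) = 0.9863…
E_cross > 0 ⇒ the goods are substitutes.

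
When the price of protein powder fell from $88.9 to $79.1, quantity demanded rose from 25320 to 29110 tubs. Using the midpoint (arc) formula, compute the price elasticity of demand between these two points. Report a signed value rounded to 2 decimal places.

-1.19

%ΔQ = (29110 − 25320) / [(25320 + 29110)/2] = 3790/27215 = 0.139261…
%ΔP = (79.1 − 88.9) / [(88.9 + 79.1)/2] = -9.8/84 = -0.116666…
Arc Ed = %ΔQ / %ΔP = (3790/27215) / (-9.8/84) = -1.1936…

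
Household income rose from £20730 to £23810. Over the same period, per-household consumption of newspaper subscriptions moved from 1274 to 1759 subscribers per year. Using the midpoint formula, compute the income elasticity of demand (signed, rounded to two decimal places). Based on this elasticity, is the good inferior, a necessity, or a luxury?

2.31; luxury

%ΔQ = (1759 − 1274)/[( 1274 + 1759)/2] = 485/1516.5 = 0.319815…
%ΔIncome = (23810 − 20730)/[( 20730 + 23810)/2] = 3080/22270 = 0.138302…
E_income = (485/1516.5) / (3080/22270) = 2.3124…
E_income > 1 ⇒ normal good, luxury.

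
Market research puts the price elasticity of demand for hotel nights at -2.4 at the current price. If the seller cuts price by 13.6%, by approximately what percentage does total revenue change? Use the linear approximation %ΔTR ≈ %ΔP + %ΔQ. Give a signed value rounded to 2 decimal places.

%ΔQ ≈ Ed × %ΔP = (-2.4) × (-13.6%) = +32.6400%
%ΔTR ≈ %ΔP + %ΔQ = (-13.6%) + (+32.6400%) = +19.0400%

+19.04%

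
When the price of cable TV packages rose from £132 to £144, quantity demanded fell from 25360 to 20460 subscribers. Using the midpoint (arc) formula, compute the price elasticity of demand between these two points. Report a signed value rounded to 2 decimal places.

%ΔQ = (20460 − 25360) / [(25360 + 20460)/2] = -4900/22910 = -0.213880…
%ΔP = (144 − 132) / [(132 + 144)/2] = 12/138 = 0.086956…
Arc Ed = %ΔQ / %ΔP = (-4900/22910) / (12/138) = -2.4596…

-2.46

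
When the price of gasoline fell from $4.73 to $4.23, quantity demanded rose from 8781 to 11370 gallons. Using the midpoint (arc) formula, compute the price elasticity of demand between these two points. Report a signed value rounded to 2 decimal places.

%ΔQ = (11370 − 8781) / [(8781 + 11370)/2] = 2589/10075.5 = 0.256959…
%ΔP = (4.23 − 4.73) / [(4.73 + 4.23)/2] = -0.5/4.48 = -0.111607…
Arc Ed = %ΔQ / %ΔP = (2589/10075.5) / (-0.5/4.48) = -2.3023…

-2.30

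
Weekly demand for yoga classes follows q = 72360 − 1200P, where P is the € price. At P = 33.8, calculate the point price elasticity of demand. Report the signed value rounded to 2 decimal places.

-1.28

dq/dP = −1200. At P = 33.8, q = 72360 − 1200(33.8) = 31800.
Ed = (dq/dP)·(P/q) = −1200 × (33.8/31800) = -1.2754…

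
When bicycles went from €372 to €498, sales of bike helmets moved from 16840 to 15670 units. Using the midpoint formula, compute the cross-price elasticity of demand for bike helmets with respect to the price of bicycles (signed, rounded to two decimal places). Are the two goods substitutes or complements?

%ΔQ_{bike helmets} = (15670 − 16840)/avg = -1170/16255 = -0.071977…
%ΔP_{bicycles} = (498 − 372)/avg = 126/435 = 0.289655…
E_cross = (-1170/16255) / (126/435) = -0.2484…
E_cross < 0 ⇒ the goods are complements.

-0.25; complements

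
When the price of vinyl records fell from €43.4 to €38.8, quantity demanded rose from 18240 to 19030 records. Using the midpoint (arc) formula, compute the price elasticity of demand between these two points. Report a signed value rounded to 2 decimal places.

-0.38

%ΔQ = (19030 − 18240) / [(18240 + 19030)/2] = 790/18635 = 0.042393…
%ΔP = (38.8 − 43.4) / [(43.4 + 38.8)/2] = -4.6/41.1 = -0.111922…
Arc Ed = %ΔQ / %ΔP = (790/18635) / (-4.6/41.1) = -0.3787…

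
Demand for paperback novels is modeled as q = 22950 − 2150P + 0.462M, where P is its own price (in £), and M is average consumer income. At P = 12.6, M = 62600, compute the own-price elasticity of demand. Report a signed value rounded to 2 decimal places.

-1.09

At the given values, q = 22950 − 2150(12.6) + 0.462(62600) = 24781.2.
∂q/∂P = −2150.
E = (-2150) × (12.6/24781.2) = -1.0931…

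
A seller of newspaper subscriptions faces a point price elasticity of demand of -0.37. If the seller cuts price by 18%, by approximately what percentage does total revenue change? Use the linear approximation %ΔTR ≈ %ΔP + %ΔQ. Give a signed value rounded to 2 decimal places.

-11.34%

%ΔQ ≈ Ed × %ΔP = (-0.37) × (-18%) = +6.6600%
%ΔTR ≈ %ΔP + %ΔQ = (-18%) + (+6.6600%) = -11.3400%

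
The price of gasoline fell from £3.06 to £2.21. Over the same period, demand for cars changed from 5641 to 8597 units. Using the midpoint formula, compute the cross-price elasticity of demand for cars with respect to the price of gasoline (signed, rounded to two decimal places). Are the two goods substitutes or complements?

-1.29; complements

%ΔQ_{cars} = (8597 − 5641)/avg = 2956/7119 = 0.415226…
%ΔP_{gasoline} = (2.21 − 3.06)/avg = -0.85/2.635 = -0.322580…
E_cross = (2956/7119) / (-0.85/2.635) = -1.2872…
E_cross < 0 ⇒ the goods are complements.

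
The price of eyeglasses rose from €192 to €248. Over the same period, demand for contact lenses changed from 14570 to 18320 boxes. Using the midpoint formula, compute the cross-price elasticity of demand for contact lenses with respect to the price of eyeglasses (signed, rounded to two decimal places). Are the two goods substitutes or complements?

%ΔQ_{contact lenses} = (18320 − 14570)/avg = 3750/16445 = 0.228032…
%ΔP_{eyeglasses} = (248 − 192)/avg = 56/220 = 0.254545…
E_cross = (3750/16445) / (56/220) = 0.8958…
E_cross > 0 ⇒ the goods are substitutes.

0.90; substitutes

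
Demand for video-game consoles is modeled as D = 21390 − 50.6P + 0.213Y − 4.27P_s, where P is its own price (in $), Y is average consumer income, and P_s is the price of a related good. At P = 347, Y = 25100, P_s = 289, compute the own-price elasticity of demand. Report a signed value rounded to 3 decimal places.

At the given values, D = 21390 − 50.6(347) + 0.213(25100) − 4.27(289) = 7944.07.
∂D/∂P = −50.6.
E = (-50.6) × (347/7944.07) = -2.21022…

-2.210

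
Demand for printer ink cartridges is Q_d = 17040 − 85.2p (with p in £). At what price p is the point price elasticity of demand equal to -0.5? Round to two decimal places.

Ed = −85.2p/(17040 − 85.2p). Set this equal to -0.5:
85.2p = 0.5·(17040 − 85.2p) ⇒ 85.2p(1 + 0.5) = 0.5·17040
p = 0.5·17040 / (85.2·1.5) = 66.6666…

66.67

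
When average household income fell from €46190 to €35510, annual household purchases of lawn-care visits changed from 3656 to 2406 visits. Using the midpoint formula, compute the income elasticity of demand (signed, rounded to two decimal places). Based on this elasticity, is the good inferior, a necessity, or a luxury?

1.58; luxury

%ΔQ = (2406 − 3656)/[( 3656 + 2406)/2] = -1250/3031 = -0.412405…
%ΔIncome = (35510 − 46190)/[( 46190 + 35510)/2] = -10680/40850 = -0.261444…
E_income = (-1250/3031) / (-10680/40850) = 1.5774…
E_income > 1 ⇒ normal good, luxury.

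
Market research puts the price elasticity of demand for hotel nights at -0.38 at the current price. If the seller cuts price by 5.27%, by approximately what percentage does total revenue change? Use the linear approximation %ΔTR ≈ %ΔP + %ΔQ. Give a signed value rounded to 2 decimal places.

-3.27%

%ΔQ ≈ Ed × %ΔP = (-0.38) × (-5.27%) = +2.0026%
%ΔTR ≈ %ΔP + %ΔQ = (-5.27%) + (+2.0026%) = -3.2674%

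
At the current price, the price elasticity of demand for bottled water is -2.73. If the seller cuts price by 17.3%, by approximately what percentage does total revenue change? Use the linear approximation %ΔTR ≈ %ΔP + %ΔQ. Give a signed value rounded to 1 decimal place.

%ΔQ ≈ Ed × %ΔP = (-2.73) × (-17.3%) = +47.2290%
%ΔTR ≈ %ΔP + %ΔQ = (-17.3%) + (+47.2290%) = +29.9290%

+29.9%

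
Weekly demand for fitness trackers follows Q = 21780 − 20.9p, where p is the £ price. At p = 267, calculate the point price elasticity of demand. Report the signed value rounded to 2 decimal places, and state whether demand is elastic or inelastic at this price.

-0.34; inelastic

dQ/dp = −20.9. At p = 267, Q = 21780 − 20.9(267) = 16199.7.
Ed = (dQ/dp)·(p/Q) = −20.9 × (267/16199.7) = -0.3444…
|Ed| = 0.34 < 1, so demand is inelastic.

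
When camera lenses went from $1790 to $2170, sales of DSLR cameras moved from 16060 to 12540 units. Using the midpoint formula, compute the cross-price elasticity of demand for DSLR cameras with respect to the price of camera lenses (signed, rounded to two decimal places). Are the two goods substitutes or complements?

-1.28; complements

%ΔQ_{DSLR cameras} = (12540 − 16060)/avg = -3520/14300 = -0.246153…
%ΔP_{camera lenses} = (2170 − 1790)/avg = 380/1980 = 0.191919…
E_cross = (-3520/14300) / (380/1980) = -1.2825…
E_cross < 0 ⇒ the goods are complements.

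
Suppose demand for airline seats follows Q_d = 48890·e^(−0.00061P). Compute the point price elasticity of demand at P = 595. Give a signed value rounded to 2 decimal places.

-0.36

dQ_d/dP = −0.00061·Q_d = -20.7454. At P = 595, Q_d = 34008.9.
Ed = (dQ_d/dP)·(P/Q_d) = (-20.7454) × (595/34008.9) = -0.3629…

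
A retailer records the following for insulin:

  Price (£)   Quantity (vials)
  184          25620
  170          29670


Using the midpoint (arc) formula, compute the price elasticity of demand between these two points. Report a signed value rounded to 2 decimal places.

%ΔQ = (29670 − 25620) / [(25620 + 29670)/2] = 4050/27645 = 0.146500…
%ΔP = (170 − 184) / [(184 + 170)/2] = -14/177 = -0.079096…
Arc Ed = %ΔQ / %ΔP = (4050/27645) / (-14/177) = -1.8521…

-1.85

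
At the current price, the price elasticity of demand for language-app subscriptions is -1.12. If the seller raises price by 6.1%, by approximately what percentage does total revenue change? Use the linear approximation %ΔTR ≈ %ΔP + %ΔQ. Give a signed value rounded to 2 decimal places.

-0.73%

%ΔQ ≈ Ed × %ΔP = (-1.12) × (+6.1%) = -6.8320%
%ΔTR ≈ %ΔP + %ΔQ = (+6.1%) + (-6.8320%) = -0.7320%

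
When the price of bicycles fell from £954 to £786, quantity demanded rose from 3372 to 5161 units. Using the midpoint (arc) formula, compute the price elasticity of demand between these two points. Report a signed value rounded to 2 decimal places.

%ΔQ = (5161 − 3372) / [(3372 + 5161)/2] = 1789/4266.5 = 0.419313…
%ΔP = (786 − 954) / [(954 + 786)/2] = -168/870 = -0.193103…
Arc Ed = %ΔQ / %ΔP = (1789/4266.5) / (-168/870) = -2.1714…

-2.17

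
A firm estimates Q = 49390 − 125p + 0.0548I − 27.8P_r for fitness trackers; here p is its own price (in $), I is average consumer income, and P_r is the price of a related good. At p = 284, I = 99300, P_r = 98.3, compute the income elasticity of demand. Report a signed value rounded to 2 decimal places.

0.33

At the given values, Q = 49390 − 125(284) + 0.0548(99300) − 27.8(98.3) = 16598.9.
∂Q/∂I = 0.0548.
E = (0.0548) × (99300/16598.9) = 0.3278…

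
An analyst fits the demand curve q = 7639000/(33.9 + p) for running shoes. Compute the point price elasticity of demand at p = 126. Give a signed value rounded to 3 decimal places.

dq/dp = −7639000/(33.9 + p)² = -298.772. At p = 126, q = 47773.6.
Ed = (dq/dp)·(p/q) = (-298.772) × (126/47773.6) = -0.78799…

-0.788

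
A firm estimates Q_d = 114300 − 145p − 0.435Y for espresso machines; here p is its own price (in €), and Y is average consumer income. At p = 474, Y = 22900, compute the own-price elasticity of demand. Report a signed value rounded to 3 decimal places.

-1.930

At the given values, Q_d = 114300 − 145(474) − 0.435(22900) = 35608.5.
∂Q_d/∂p = −145.
E = (-145) × (474/35608.5) = -1.93015…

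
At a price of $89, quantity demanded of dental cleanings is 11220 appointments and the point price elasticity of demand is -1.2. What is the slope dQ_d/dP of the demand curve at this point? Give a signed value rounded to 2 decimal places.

-151.28

Ed = (dQ_d/dP)·(P/Q_d) ⇒ dQ_d/dP = Ed·Q_d/P = (-1.2)·11220/89 = -151.2808…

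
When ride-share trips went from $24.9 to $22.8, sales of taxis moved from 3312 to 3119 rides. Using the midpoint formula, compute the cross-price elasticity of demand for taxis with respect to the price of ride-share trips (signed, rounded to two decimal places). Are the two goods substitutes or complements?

%ΔQ_{taxis} = (3119 − 3312)/avg = -193/3215.5 = -0.060021…
%ΔP_{ride-share trips} = (22.8 − 24.9)/avg = -2.1/23.85 = -0.088050…
E_cross = (-193/3215.5) / (-2.1/23.85) = 0.6816…
E_cross > 0 ⇒ the goods are substitutes.

0.68; substitutes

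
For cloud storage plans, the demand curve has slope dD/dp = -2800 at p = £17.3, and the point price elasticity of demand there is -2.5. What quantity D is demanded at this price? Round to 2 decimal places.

19376.00

Ed = (dD/dp)·(p/D) ⇒ D = (dD/dp)·p/Ed = (-2800)·17.3/(-2.5) = 19376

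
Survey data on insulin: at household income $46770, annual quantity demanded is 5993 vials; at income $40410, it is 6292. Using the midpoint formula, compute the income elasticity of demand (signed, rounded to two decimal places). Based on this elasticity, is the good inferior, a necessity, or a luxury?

%ΔQ = (6292 − 5993)/[( 5993 + 6292)/2] = 299/6142.5 = 0.048677…
%ΔIncome = (40410 − 46770)/[( 46770 + 40410)/2] = -6360/43590 = -0.145905…
E_income = (299/6142.5) / (-6360/43590) = -0.3336…
E_income < 0 ⇒ inferior good.

-0.33; inferior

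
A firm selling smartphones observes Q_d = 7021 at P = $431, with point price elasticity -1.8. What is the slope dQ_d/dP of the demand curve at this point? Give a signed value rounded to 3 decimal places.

-29.322

Ed = (dQ_d/dP)·(P/Q_d) ⇒ dQ_d/dP = Ed·Q_d/P = (-1.8)·7021/431 = -29.32204…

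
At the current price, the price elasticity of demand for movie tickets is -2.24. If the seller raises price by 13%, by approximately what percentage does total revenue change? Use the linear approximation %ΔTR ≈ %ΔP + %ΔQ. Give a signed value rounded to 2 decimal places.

-16.12%

%ΔQ ≈ Ed × %ΔP = (-2.24) × (+13%) = -29.1200%
%ΔTR ≈ %ΔP + %ΔQ = (+13%) + (-29.1200%) = -16.1200%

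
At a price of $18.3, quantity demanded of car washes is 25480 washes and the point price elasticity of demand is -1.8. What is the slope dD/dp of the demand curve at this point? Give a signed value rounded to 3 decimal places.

-2506.230

Ed = (dD/dp)·(p/D) ⇒ dD/dp = Ed·D/p = (-1.8)·25480/18.3 = -2506.22950…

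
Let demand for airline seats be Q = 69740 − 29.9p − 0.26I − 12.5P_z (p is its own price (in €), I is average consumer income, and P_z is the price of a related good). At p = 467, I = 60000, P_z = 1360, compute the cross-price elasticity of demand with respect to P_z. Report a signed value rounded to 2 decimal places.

-0.73

At the given values, Q = 69740 − 29.9(467) − 0.26(60000) − 12.5(1360) = 23176.7.
∂Q/∂P_z = -12.5.
E = (-12.5) × (1360/23176.7) = -0.7334…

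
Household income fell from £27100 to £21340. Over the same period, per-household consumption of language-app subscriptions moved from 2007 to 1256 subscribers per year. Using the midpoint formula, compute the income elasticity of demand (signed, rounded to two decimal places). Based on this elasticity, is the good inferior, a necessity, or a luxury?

1.94; luxury

%ΔQ = (1256 − 2007)/[( 2007 + 1256)/2] = -751/1631.5 = -0.460312…
%ΔIncome = (21340 − 27100)/[( 27100 + 21340)/2] = -5760/24220 = -0.237819…
E_income = (-751/1631.5) / (-5760/24220) = 1.9355…
E_income > 1 ⇒ normal good, luxury.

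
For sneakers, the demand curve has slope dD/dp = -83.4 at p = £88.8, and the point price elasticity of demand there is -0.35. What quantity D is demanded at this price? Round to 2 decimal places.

21159.77

Ed = (dD/dp)·(p/D) ⇒ D = (dD/dp)·p/Ed = (-83.4)·88.8/(-0.35) = 21159.7714…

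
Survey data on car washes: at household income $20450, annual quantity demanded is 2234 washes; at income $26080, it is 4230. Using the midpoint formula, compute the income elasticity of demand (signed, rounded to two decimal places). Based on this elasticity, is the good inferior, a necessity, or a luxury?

%ΔQ = (4230 − 2234)/[( 2234 + 4230)/2] = 1996/3232 = 0.617574…
%ΔIncome = (26080 − 20450)/[( 20450 + 26080)/2] = 5630/23265 = 0.241994…
E_income = (1996/3232) / (5630/23265) = 2.5520…
E_income > 1 ⇒ normal good, luxury.

2.55; luxury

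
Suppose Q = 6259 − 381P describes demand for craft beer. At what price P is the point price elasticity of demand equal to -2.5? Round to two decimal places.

11.73

Ed = −381P/(6259 − 381P). Set this equal to -2.5:
381P = 2.5·(6259 − 381P) ⇒ 381P(1 + 2.5) = 2.5·6259
P = 2.5·6259 / (381·3.5) = 11.7341…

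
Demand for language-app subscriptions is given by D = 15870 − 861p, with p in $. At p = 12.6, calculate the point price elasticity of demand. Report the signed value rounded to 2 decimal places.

-2.16

dD/dp = −861. At p = 12.6, D = 15870 − 861(12.6) = 5021.4.
Ed = (dD/dp)·(p/D) = −861 × (12.6/5021.4) = -2.1604…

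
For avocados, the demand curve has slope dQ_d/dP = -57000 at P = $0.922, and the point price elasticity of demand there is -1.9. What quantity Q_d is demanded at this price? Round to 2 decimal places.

Ed = (dQ_d/dP)·(P/Q_d) ⇒ Q_d = (dQ_d/dP)·P/Ed = (-57000)·0.922/(-1.9) = 27660

27660.00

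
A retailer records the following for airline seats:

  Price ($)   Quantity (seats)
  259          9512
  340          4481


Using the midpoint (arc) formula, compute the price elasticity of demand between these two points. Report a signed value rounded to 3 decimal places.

%ΔQ = (4481 − 9512) / [(9512 + 4481)/2] = -5031/6996.5 = -0.719073…
%ΔP = (340 − 259) / [(259 + 340)/2] = 81/299.5 = 0.270450…
Arc Ed = %ΔQ / %ΔP = (-5031/6996.5) / (81/299.5) = -2.65879…

-2.659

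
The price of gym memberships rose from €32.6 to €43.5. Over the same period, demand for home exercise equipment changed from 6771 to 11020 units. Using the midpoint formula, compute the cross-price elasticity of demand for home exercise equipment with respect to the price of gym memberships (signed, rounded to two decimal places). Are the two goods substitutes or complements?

1.67; substitutes

%ΔQ_{home exercise equipment} = (11020 − 6771)/avg = 4249/8895.5 = 0.477657…
%ΔP_{gym memberships} = (43.5 − 32.6)/avg = 10.9/38.05 = 0.286465…
E_cross = (4249/8895.5) / (10.9/38.05) = 1.6674…
E_cross > 0 ⇒ the goods are substitutes.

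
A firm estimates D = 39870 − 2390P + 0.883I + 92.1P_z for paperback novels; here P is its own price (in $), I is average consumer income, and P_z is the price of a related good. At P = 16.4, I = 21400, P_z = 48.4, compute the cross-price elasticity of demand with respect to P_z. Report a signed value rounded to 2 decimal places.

At the given values, D = 39870 − 2390(16.4) + 0.883(21400) + 92.1(48.4) = 24027.84.
∂D/∂P_z = 92.1.
E = (92.1) × (48.4/24027.84) = 0.1855…

0.19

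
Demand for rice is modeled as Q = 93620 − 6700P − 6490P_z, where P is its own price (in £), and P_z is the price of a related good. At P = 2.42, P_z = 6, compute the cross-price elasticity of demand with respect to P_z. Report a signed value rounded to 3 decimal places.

-1.012

At the given values, Q = 93620 − 6700(2.42) − 6490(6) = 38466.
∂Q/∂P_z = -6490.
E = (-6490) × (6/38466) = -1.01232…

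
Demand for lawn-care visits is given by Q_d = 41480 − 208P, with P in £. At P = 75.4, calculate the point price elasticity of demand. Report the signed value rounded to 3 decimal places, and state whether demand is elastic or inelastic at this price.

-0.608; inelastic

dQ_d/dP = −208. At P = 75.4, Q_d = 41480 − 208(75.4) = 25796.8.
Ed = (dQ_d/dP)·(P/Q_d) = −208 × (75.4/25796.8) = -0.60795…
|Ed| = 0.608 < 1, so demand is inelastic.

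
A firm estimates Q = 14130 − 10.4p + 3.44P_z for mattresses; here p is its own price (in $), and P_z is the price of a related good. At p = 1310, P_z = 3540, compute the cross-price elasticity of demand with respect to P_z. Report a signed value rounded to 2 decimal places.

0.96

At the given values, Q = 14130 − 10.4(1310) + 3.44(3540) = 12683.6.
∂Q/∂P_z = 3.44.
E = (3.44) × (3540/12683.6) = 0.9601…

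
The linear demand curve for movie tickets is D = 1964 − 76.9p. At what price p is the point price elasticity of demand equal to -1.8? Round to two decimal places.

16.42

Ed = −76.9p/(1964 − 76.9p). Set this equal to -1.8:
76.9p = 1.8·(1964 − 76.9p) ⇒ 76.9p(1 + 1.8) = 1.8·1964
p = 1.8·1964 / (76.9·2.8) = 16.4183…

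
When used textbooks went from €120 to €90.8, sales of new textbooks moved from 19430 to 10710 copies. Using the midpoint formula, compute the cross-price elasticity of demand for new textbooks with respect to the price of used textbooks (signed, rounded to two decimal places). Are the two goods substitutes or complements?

2.09; substitutes

%ΔQ_{new textbooks} = (10710 − 19430)/avg = -8720/15070 = -0.578633…
%ΔP_{used textbooks} = (90.8 − 120)/avg = -29.2/105.4 = -0.277039…
E_cross = (-8720/15070) / (-29.2/105.4) = 2.0886…
E_cross > 0 ⇒ the goods are substitutes.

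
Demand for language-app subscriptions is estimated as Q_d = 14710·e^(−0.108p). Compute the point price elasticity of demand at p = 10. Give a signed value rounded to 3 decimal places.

dQ_d/dp = −0.108·Q_d = -539.509. At p = 10, Q_d = 4995.45.
Ed = (dQ_d/dp)·(p/Q_d) = (-539.509) × (10/4995.45) = -1.08

-1.080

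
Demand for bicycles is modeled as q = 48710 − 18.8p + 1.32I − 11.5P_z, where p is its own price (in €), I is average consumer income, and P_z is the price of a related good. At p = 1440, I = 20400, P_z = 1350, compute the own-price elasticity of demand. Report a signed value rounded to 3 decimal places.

At the given values, q = 48710 − 18.8(1440) + 1.32(20400) − 11.5(1350) = 33041.
∂q/∂p = −18.8.
E = (-18.8) × (1440/33041) = -0.81934…

-0.819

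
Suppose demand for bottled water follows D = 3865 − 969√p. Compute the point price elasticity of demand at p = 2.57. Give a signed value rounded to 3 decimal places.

dD/dp = −969/(2√p) = -302.223. At p = 2.57, D = 2311.57.
Ed = (dD/dp)·(p/D) = (-302.223) × (2.57/2311.57) = -0.33601…

-0.336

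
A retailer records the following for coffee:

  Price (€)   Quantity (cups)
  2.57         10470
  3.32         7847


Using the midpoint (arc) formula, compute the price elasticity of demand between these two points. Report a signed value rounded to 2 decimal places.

%ΔQ = (7847 − 10470) / [(10470 + 7847)/2] = -2623/9158.5 = -0.286400…
%ΔP = (3.32 − 2.57) / [(2.57 + 3.32)/2] = 0.75/2.945 = 0.254668…
Arc Ed = %ΔQ / %ΔP = (-2623/9158.5) / (0.75/2.945) = -1.1245…

-1.12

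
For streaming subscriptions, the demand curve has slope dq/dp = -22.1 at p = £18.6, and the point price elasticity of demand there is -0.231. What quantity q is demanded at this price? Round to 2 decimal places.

Ed = (dq/dp)·(p/q) ⇒ q = (dq/dp)·p/Ed = (-22.1)·18.6/(-0.231) = 1779.4805…

1779.48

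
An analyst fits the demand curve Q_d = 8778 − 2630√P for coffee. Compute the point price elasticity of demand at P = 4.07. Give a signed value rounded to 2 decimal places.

-0.76

dQ_d/dP = −2630/(2√P) = -651.821. At P = 4.07, Q_d = 3472.17.
Ed = (dQ_d/dP)·(P/Q_d) = (-651.821) × (4.07/3472.17) = -0.7640…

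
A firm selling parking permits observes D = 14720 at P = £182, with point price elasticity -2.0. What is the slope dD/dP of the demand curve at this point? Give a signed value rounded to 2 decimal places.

Ed = (dD/dP)·(P/D) ⇒ dD/dP = Ed·D/P = (-2.0)·14720/182 = -161.7582…

-161.76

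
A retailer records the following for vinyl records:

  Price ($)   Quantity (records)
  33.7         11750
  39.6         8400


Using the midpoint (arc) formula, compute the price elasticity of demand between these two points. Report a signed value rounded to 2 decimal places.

%ΔQ = (8400 − 11750) / [(11750 + 8400)/2] = -3350/10075 = -0.332506…
%ΔP = (39.6 − 33.7) / [(33.7 + 39.6)/2] = 5.9/36.65 = 0.160982…
Arc Ed = %ΔQ / %ΔP = (-3350/10075) / (5.9/36.65) = -2.0654…

-2.07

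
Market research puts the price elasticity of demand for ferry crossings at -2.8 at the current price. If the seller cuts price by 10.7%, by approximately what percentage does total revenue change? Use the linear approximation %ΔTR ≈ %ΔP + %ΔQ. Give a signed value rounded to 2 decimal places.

%ΔQ ≈ Ed × %ΔP = (-2.8) × (-10.7%) = +29.9600%
%ΔTR ≈ %ΔP + %ΔQ = (-10.7%) + (+29.9600%) = +19.2600%

+19.26%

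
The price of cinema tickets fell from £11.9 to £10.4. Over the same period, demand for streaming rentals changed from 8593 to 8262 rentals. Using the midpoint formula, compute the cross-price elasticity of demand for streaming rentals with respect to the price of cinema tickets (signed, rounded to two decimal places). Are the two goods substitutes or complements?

0.29; substitutes

%ΔQ_{streaming rentals} = (8262 − 8593)/avg = -331/8427.5 = -0.039276…
%ΔP_{cinema tickets} = (10.4 − 11.9)/avg = -1.5/11.15 = -0.134529…
E_cross = (-331/8427.5) / (-1.5/11.15) = 0.2919…
E_cross > 0 ⇒ the goods are substitutes.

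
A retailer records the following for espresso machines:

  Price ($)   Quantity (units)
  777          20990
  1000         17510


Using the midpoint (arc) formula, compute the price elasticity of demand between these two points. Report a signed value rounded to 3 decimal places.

%ΔQ = (17510 − 20990) / [(20990 + 17510)/2] = -3480/19250 = -0.180779…
%ΔP = (1000 − 777) / [(777 + 1000)/2] = 223/888.5 = 0.250984…
Arc Ed = %ΔQ / %ΔP = (-3480/19250) / (223/888.5) = -0.72027…

-0.720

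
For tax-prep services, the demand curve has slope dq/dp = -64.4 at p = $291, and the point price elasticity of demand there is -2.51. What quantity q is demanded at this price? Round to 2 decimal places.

7466.29

Ed = (dq/dp)·(p/q) ⇒ q = (dq/dp)·p/Ed = (-64.4)·291/(-2.51) = 7466.2948…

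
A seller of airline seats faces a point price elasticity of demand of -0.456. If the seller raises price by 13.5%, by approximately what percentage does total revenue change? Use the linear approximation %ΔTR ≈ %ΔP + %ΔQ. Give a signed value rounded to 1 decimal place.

+7.3%

%ΔQ ≈ Ed × %ΔP = (-0.456) × (+13.5%) = -6.1560%
%ΔTR ≈ %ΔP + %ΔQ = (+13.5%) + (-6.1560%) = +7.3440%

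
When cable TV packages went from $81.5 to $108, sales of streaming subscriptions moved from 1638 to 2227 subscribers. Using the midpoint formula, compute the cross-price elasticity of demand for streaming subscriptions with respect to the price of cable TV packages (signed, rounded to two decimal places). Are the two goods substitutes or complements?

1.09; substitutes

%ΔQ_{streaming subscriptions} = (2227 − 1638)/avg = 589/1932.5 = 0.304786…
%ΔP_{cable TV packages} = (108 − 81.5)/avg = 26.5/94.75 = 0.279683…
E_cross = (589/1932.5) / (26.5/94.75) = 1.0897…
E_cross > 0 ⇒ the goods are substitutes.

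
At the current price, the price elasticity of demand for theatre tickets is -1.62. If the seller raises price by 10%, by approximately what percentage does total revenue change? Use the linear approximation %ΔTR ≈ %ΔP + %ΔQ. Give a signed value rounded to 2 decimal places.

-6.20%

%ΔQ ≈ Ed × %ΔP = (-1.62) × (+10%) = -16.2000%
%ΔTR ≈ %ΔP + %ΔQ = (+10%) + (-16.2000%) = -6.2000%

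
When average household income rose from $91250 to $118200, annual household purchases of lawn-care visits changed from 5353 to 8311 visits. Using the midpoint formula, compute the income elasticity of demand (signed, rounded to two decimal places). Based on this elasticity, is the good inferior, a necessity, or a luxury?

%ΔQ = (8311 − 5353)/[( 5353 + 8311)/2] = 2958/6832 = 0.432962…
%ΔIncome = (118200 − 91250)/[( 91250 + 118200)/2] = 26950/104725 = 0.257340…
E_income = (2958/6832) / (26950/104725) = 1.6824…
E_income > 1 ⇒ normal good, luxury.

1.68; luxury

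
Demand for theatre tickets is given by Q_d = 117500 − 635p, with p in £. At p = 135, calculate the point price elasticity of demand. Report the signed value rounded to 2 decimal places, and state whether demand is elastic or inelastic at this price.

-2.70; elastic

dQ_d/dp = −635. At p = 135, Q_d = 117500 − 635(135) = 31775.
Ed = (dQ_d/dp)·(p/Q_d) = −635 × (135/31775) = -2.6978…
|Ed| = 2.70 > 1, so demand is elastic.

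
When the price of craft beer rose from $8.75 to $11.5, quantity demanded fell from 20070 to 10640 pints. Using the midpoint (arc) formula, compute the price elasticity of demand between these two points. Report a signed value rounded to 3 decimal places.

%ΔQ = (10640 − 20070) / [(20070 + 10640)/2] = -9430/15355 = -0.614132…
%ΔP = (11.5 − 8.75) / [(8.75 + 11.5)/2] = 2.75/10.125 = 0.271604…
Arc Ed = %ΔQ / %ΔP = (-9430/15355) / (2.75/10.125) = -2.26112…

-2.261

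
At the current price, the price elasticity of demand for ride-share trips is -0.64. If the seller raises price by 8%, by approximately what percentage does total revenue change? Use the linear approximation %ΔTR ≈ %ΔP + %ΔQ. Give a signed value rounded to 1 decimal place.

%ΔQ ≈ Ed × %ΔP = (-0.64) × (+8%) = -5.1200%
%ΔTR ≈ %ΔP + %ΔQ = (+8%) + (-5.1200%) = +2.8800%

+2.9%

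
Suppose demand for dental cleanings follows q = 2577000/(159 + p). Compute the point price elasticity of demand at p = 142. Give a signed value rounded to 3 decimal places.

dq/dp = −2577000/(159 + p)² = -28.4434. At p = 142, q = 8561.46.
Ed = (dq/dp)·(p/q) = (-28.4434) × (142/8561.46) = -0.47176…

-0.472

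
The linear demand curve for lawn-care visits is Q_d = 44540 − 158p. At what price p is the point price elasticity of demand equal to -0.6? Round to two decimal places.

105.71

Ed = −158p/(44540 − 158p). Set this equal to -0.6:
158p = 0.6·(44540 − 158p) ⇒ 158p(1 + 0.6) = 0.6·44540
p = 0.6·44540 / (158·1.6) = 105.7120…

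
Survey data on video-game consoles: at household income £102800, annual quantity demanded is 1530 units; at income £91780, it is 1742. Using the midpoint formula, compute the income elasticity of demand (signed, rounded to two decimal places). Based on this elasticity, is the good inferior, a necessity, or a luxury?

-1.14; inferior

%ΔQ = (1742 − 1530)/[( 1530 + 1742)/2] = 212/1636 = 0.129584…
%ΔIncome = (91780 − 102800)/[( 102800 + 91780)/2] = -11020/97290 = -0.113269…
E_income = (212/1636) / (-11020/97290) = -1.1440…
E_income < 0 ⇒ inferior good.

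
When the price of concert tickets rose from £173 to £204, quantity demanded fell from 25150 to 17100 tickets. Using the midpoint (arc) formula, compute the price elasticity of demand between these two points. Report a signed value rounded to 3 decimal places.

%ΔQ = (17100 − 25150) / [(25150 + 17100)/2] = -8050/21125 = -0.381065…
%ΔP = (204 − 173) / [(173 + 204)/2] = 31/188.5 = 0.164456…
Arc Ed = %ΔQ / %ΔP = (-8050/21125) / (31/188.5) = -2.31712…

-2.317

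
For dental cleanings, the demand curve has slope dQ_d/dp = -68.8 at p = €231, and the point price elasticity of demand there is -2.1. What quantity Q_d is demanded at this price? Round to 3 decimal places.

7568.000

Ed = (dQ_d/dp)·(p/Q_d) ⇒ Q_d = (dQ_d/dp)·p/Ed = (-68.8)·231/(-2.1) = 7568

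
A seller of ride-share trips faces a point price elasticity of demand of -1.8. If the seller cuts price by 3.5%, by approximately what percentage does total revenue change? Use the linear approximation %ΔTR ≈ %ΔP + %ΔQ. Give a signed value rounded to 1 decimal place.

+2.8%

%ΔQ ≈ Ed × %ΔP = (-1.8) × (-3.5%) = +6.3000%
%ΔTR ≈ %ΔP + %ΔQ = (-3.5%) + (+6.3000%) = +2.8000%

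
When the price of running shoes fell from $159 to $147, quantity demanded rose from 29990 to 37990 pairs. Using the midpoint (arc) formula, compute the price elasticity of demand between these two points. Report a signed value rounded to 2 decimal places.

%ΔQ = (37990 − 29990) / [(29990 + 37990)/2] = 8000/33990 = 0.235363…
%ΔP = (147 − 159) / [(159 + 147)/2] = -12/153 = -0.078431…
Arc Ed = %ΔQ / %ΔP = (8000/33990) / (-12/153) = -3.0008…

-3.00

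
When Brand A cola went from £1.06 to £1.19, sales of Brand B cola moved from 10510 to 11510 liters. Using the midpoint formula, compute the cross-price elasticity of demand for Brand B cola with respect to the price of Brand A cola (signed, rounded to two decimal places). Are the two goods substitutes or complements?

%ΔQ_{Brand B cola} = (11510 − 10510)/avg = 1000/11010 = 0.090826…
%ΔP_{Brand A cola} = (1.19 − 1.06)/avg = 0.13/1.125 = 0.115555…
E_cross = (1000/11010) / (0.13/1.125) = 0.7859…
E_cross > 0 ⇒ the goods are substitutes.

0.79; substitutes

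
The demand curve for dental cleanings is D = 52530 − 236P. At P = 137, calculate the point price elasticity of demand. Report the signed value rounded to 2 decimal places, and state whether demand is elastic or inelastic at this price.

dD/dP = −236. At P = 137, D = 52530 − 236(137) = 20198.
Ed = (dD/dP)·(P/D) = −236 × (137/20198) = -1.6007…
|Ed| = 1.60 > 1, so demand is elastic.

-1.60; elastic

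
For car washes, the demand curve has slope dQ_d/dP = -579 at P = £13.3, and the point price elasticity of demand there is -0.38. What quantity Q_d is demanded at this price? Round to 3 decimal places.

20265.000

Ed = (dQ_d/dP)·(P/Q_d) ⇒ Q_d = (dQ_d/dP)·P/Ed = (-579)·13.3/(-0.38) = 20265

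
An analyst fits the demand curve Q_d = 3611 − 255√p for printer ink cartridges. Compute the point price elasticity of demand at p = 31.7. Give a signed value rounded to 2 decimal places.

-0.33

dQ_d/dp = −255/(2√p) = -22.6454. At p = 31.7, Q_d = 2175.28.
Ed = (dQ_d/dp)·(p/Q_d) = (-22.6454) × (31.7/2175.28) = -0.3300…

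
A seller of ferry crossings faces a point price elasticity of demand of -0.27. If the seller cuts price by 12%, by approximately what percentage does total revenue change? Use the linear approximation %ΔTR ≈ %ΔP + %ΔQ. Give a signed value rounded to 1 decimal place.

%ΔQ ≈ Ed × %ΔP = (-0.27) × (-12%) = +3.2400%
%ΔTR ≈ %ΔP + %ΔQ = (-12%) + (+3.2400%) = -8.7600%

-8.8%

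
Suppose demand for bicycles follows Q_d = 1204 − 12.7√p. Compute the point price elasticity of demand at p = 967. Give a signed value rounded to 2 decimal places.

-0.24

dQ_d/dp = −12.7/(2√p) = -0.204202. At p = 967, Q_d = 809.073.
Ed = (dQ_d/dp)·(p/Q_d) = (-0.204202) × (967/809.073) = -0.2440…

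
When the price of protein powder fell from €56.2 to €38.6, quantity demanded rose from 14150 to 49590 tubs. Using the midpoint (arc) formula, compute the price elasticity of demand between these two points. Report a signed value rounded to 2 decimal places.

-2.99

%ΔQ = (49590 − 14150) / [(14150 + 49590)/2] = 35440/31870 = 1.112017…
%ΔP = (38.6 − 56.2) / [(56.2 + 38.6)/2] = -17.6/47.4 = -0.371308…
Arc Ed = %ΔQ / %ΔP = (35440/31870) / (-17.6/47.4) = -2.9948…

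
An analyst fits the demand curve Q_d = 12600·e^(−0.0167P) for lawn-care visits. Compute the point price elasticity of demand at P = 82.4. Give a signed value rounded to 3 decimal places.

dQ_d/dP = −0.0167·Q_d = -53.1451. At P = 82.4, Q_d = 3182.34.
Ed = (dQ_d/dP)·(P/Q_d) = (-53.1451) × (82.4/3182.34) = -1.37608

-1.376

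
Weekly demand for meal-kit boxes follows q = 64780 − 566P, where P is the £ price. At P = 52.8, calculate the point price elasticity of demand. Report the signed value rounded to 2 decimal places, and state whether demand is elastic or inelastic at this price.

dq/dP = −566. At P = 52.8, q = 64780 − 566(52.8) = 34895.2.
Ed = (dq/dP)·(P/q) = −566 × (52.8/34895.2) = -0.8564…
|Ed| = 0.86 < 1, so demand is inelastic.

-0.86; inelastic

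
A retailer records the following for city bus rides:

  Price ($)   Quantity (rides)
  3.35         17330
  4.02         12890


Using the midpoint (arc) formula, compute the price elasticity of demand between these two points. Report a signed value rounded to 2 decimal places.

-1.62

%ΔQ = (12890 − 17330) / [(17330 + 12890)/2] = -4440/15110 = -0.293845…
%ΔP = (4.02 − 3.35) / [(3.35 + 4.02)/2] = 0.67/3.685 = 0.181818…
Arc Ed = %ΔQ / %ΔP = (-4440/15110) / (0.67/3.685) = -1.6161…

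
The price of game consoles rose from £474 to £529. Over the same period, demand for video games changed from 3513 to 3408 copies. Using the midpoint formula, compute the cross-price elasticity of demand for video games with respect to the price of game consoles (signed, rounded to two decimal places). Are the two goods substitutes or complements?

-0.28; complements

%ΔQ_{video games} = (3408 − 3513)/avg = -105/3460.5 = -0.030342…
%ΔP_{game consoles} = (529 − 474)/avg = 55/501.5 = 0.109670…
E_cross = (-105/3460.5) / (55/501.5) = -0.2766…
E_cross < 0 ⇒ the goods are complements.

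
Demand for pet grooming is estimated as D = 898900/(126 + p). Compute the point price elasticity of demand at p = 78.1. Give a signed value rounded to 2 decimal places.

-0.38

dD/dp = −898900/(126 + p)² = -21.5787. At p = 78.1, D = 4404.21.
Ed = (dD/dp)·(p/D) = (-21.5787) × (78.1/4404.21) = -0.3826…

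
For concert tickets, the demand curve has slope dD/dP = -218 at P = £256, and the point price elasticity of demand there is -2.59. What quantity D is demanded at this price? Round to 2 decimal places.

Ed = (dD/dP)·(P/D) ⇒ D = (dD/dP)·P/Ed = (-218)·256/(-2.59) = 21547.4903…

21547.49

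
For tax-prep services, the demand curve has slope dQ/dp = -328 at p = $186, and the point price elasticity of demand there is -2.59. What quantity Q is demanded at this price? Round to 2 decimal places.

23555.21

Ed = (dQ/dp)·(p/Q) ⇒ Q = (dQ/dp)·p/Ed = (-328)·186/(-2.59) = 23555.2123…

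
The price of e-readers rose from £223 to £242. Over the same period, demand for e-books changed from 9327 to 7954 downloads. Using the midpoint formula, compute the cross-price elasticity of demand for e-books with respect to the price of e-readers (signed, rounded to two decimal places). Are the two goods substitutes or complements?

%ΔQ_{e-books} = (7954 − 9327)/avg = -1373/8640.5 = -0.158902…
%ΔP_{e-readers} = (242 − 223)/avg = 19/232.5 = 0.081720…
E_cross = (-1373/8640.5) / (19/232.5) = -1.9444…
E_cross < 0 ⇒ the goods are complements.

-1.94; complements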